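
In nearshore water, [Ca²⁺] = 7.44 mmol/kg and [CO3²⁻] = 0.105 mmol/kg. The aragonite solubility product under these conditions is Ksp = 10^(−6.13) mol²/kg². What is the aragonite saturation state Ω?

Ω = 1.05

Ksp = 10^(−6.13) = 7.413×10^-7
Ω = [Ca²⁺][CO3²⁻]/Ksp = (7.44×10^-3)(0.105×10^-3) / 7.413×10^-7 = 1.05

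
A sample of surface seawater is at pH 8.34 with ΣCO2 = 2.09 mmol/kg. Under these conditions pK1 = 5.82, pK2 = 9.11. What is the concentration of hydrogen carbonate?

[HCO3⁻] = 1.78 mmol/kg

α₁ = 1 / (1 + [H⁺]/K1 + K2/[H⁺]) = 1 / (1 + 10^-2.52 + 10^-0.77)
   = 1 / (1 + 0.0030200 + 0.16982) = 1/1.1728 = 0.8526
[HCO3⁻] = α₁ × DIC = 0.8526 × 2.09 = 1.78 mmol/kg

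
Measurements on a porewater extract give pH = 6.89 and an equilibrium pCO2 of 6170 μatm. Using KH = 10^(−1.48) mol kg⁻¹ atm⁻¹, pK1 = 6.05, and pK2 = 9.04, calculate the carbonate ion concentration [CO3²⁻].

[CO2*] = KH · pCO2 = 10^(−1.48) × 6170×10^-6 = 2.043×10^-4 mol/kg
α₀ = 1/(1 + K1/[H⁺] + K1K2/[H⁺]²) = 1/(1 + 10^+0.84 + 10^-1.31) = 0.1255
DIC = [CO2*]/α₀ = 2.043×10^-4 / 0.1255 = 1.628 mmol/kg
[CO3²⁻] = α₂·DIC; α₂ = 0.006147, so [CO3²⁻] = 0.006147 × 1.628 = 0.0100 mmol/kg = 10.0 μmol/kg

[CO3²⁻] = 10.0 μmol/kg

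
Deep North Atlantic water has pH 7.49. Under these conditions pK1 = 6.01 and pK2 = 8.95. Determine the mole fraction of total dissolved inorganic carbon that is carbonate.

α₂ = 1 / (1 + [H⁺]/K2 + [H⁺]²/(K1K2)) = 1 / (1 + 10^+1.46 + 10^-0.02)
   = 1 / (1 + 28.840 + 0.95499) = 1/30.795 = 0.03247

α₂ = 0.0325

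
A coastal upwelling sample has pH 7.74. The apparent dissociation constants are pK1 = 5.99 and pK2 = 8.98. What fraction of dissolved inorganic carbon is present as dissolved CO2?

α₀ = 0.0165

α₀ = 1 / (1 + K1/[H⁺] + K1K2/[H⁺]²) = 1 / (1 + 10^+1.75 + 10^+0.51)
   = 1 / (1 + 56.234 + 3.2359) = 1/60.470 = 0.01654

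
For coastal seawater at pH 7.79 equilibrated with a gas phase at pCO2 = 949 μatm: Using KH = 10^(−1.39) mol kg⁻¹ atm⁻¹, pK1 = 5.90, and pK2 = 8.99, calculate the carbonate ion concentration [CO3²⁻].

[CO3²⁻] = 0.189 mmol/kg

[CO2*] = KH · pCO2 = 10^(−1.39) × 949×10^-6 = 3.866×10^-5 mol/kg
α₀ = 1/(1 + K1/[H⁺] + K1K2/[H⁺]²) = 1/(1 + 10^+1.89 + 10^+0.69) = 0.01197
DIC = [CO2*]/α₀ = 3.866×10^-5 / 0.01197 = 3.229 mmol/kg
[CO3²⁻] = α₂·DIC; α₂ = 0.05864, so [CO3²⁻] = 0.05864 × 3.229 = 0.189 mmol/kg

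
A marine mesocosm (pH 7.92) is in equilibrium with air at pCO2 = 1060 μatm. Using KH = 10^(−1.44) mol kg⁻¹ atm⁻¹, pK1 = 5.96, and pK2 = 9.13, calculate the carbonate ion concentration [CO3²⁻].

[CO2*] = KH · pCO2 = 10^(−1.44) × 1060×10^-6 = 3.849×10^-5 mol/kg
α₀ = 1/(1 + K1/[H⁺] + K1K2/[H⁺]²) = 1/(1 + 10^+1.96 + 10^+0.75) = 0.01022
DIC = [CO2*]/α₀ = 3.849×10^-5 / 0.01022 = 3.765 mmol/kg
[CO3²⁻] = α₂·DIC; α₂ = 0.05748, so [CO3²⁻] = 0.05748 × 3.765 = 0.216 mmol/kg

[CO3²⁻] = 0.216 mmol/kg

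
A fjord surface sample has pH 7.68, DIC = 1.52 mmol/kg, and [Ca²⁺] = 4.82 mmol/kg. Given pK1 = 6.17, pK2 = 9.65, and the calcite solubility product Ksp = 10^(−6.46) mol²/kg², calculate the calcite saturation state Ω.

α₂ = 1 / (1 + [H⁺]/K2 + [H⁺]²/(K1K2)) = 1 / (1 + 10^+1.97 + 10^+0.46)
   = 1 / (1 + 93.325 + 2.8840) = 1/97.209 = 0.01029
[CO3²⁻] = α₂ × DIC = 0.01029 × 1.52 = 0.01564 mmol/kg = 15.64 μmol/kg
Ksp = 10^(−6.46) = 3.467×10^-7
Ω = [Ca²⁺][CO3²⁻]/Ksp = (4.82×10^-3)(1.564×10^-5) / 3.467×10^-7 = 0.217

Ω = 0.217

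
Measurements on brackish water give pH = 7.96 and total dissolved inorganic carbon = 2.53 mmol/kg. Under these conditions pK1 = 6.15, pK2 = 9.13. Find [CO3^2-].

α₂ = 1 / (1 + [H⁺]/K2 + [H⁺]²/(K1K2)) = 1 / (1 + 10^+1.17 + 10^-0.64)
   = 1 / (1 + 14.791 + 0.22909) = 1/16.020 = 0.06242
[CO3²⁻] = α₂ × DIC = 0.06242 × 2.53 = 0.158 mmol/kg

[CO3²⁻] = 0.158 mmol/kg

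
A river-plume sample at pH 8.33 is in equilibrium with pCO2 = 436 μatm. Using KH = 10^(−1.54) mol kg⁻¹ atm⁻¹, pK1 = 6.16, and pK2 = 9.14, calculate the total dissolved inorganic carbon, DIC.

DIC = 2.16 mmol/kg

[CO2*] = KH · pCO2 = 10^(−1.54) × 436×10^-6 = 1.257×10^-5 mol/kg
α₀ = 1/(1 + K1/[H⁺] + K1K2/[H⁺]²) = 1/(1 + 10^+2.17 + 10^+1.36) = 0.005820
DIC = [CO2*]/α₀ = 1.257×10^-5 / 0.005820 = 2.16 mmol/kg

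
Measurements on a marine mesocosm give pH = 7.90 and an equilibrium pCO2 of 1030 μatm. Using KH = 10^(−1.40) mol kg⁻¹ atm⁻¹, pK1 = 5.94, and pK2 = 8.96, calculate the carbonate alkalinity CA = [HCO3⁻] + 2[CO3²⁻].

CA = 4.39 mmol/kg

[CO2*] = KH · pCO2 = 10^(−1.40) × 1030×10^-6 = 4.101×10^-5 mol/kg
α₀ = 1/(1 + K1/[H⁺] + K1K2/[H⁺]²) = 1/(1 + 10^+1.96 + 10^+0.90) = 0.009986
DIC = [CO2*]/α₀ = 4.101×10^-5 / 0.009986 = 4.106 mmol/kg
CA = (α₁ + 2α₂)·DIC = (0.9107 + 2×0.07932) × 4.106 = 4.39 mmol/kg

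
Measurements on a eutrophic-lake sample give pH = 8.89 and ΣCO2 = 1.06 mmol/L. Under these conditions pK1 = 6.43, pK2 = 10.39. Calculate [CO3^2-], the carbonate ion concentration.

[CO3²⁻] = 0.0324 mmol/L

α₂ = 1 / (1 + [H⁺]/K2 + [H⁺]²/(K1K2)) = 1 / (1 + 10^+1.50 + 10^-0.96)
   = 1 / (1 + 31.623 + 0.10965) = 1/32.732 = 0.03055
[CO3²⁻] = α₂ × DIC = 0.03055 × 1.06 = 0.0324 mmol/L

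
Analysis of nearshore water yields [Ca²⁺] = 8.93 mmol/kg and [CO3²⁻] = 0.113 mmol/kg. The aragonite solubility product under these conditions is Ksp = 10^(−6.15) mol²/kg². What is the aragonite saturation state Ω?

Ω = 1.43

Ksp = 10^(−6.15) = 7.079×10^-7
Ω = [Ca²⁺][CO3²⁻]/Ksp = (8.93×10^-3)(0.113×10^-3) / 7.079×10^-7 = 1.43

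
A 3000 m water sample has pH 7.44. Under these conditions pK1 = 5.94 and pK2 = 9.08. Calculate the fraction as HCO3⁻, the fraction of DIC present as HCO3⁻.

α₁ = 0.948

α₁ = 1 / (1 + [H⁺]/K1 + K2/[H⁺]) = 1 / (1 + 10^-1.50 + 10^-1.64)
   = 1 / (1 + 0.031623 + 0.022909) = 1/1.0545 = 0.9483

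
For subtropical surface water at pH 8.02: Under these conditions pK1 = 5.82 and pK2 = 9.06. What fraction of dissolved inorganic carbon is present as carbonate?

α₂ = 1 / (1 + [H⁺]/K2 + [H⁺]²/(K1K2)) = 1 / (1 + 10^+1.04 + 10^-1.16)
   = 1 / (1 + 10.965 + 0.069183) = 1/12.034 = 0.08310

α₂ = 0.0831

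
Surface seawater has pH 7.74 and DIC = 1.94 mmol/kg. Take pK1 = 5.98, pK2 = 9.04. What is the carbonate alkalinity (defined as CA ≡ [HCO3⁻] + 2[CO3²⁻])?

CA = 2.00 mmol/kg

CA = [HCO3⁻] + 2[CO3²⁻] = (α₁ + 2α₂)·DIC
At pH 7.74: [H⁺]/K1 = 10^-1.76 = 0.017378, K2/[H⁺] = 10^-1.30 = 0.050119
α₁ = 1/(1 + 0.017378 + 0.050119) = 1/1.0675 = 0.9368; α₂ = α₁·K2/[H⁺] = 0.04695
α₁ + 2α₂ = 1.0307
CA = 1.0307 × 1.94 = 2.00 mmol/kg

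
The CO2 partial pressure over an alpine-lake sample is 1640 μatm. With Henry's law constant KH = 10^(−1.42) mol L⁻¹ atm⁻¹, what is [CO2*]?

KH = 10^(−1.42) = 3.802×10^-2 mol L⁻¹ atm⁻¹
[CO2*] = KH · pCO2 = 3.802×10^-2 × 1640×10^-6 atm = 6.24×10^-5 mol/L

[CO2*] = 62.4 μmol/L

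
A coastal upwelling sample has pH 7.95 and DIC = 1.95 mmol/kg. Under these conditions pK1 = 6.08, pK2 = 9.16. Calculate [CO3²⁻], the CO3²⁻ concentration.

α₂ = 1 / (1 + [H⁺]/K2 + [H⁺]²/(K1K2)) = 1 / (1 + 10^+1.21 + 10^-0.66)
   = 1 / (1 + 16.218 + 0.21878) = 1/17.437 = 0.05735
[CO3²⁻] = α₂ × DIC = 0.05735 × 1.95 = 0.112 mmol/kg

[CO3²⁻] = 0.112 mmol/kg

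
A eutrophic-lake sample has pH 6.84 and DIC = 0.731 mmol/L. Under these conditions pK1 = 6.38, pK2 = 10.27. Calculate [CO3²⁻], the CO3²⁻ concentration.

α₂ = 1 / (1 + [H⁺]/K2 + [H⁺]²/(K1K2)) = 1 / (1 + 10^+3.43 + 10^+2.97)
   = 1 / (1 + 2691.5 + 933.25) = 1/3625.8 = 0.0002758
[CO3²⁻] = α₂ × DIC = 0.0002758 × 0.731 = 0.000202 mmol/L = 0.202 μmol/L

[CO3²⁻] = 0.202 μmol/L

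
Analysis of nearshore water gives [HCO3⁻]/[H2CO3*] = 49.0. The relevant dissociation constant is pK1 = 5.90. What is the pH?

From K1 = [H⁺][HCO3⁻]/[H2CO3*]:  pH = pK1 + log₁₀([HCO3⁻]/[H2CO3*])
log₁₀(49.0) = +1.690
pH = 5.90 + (+1.690) = 7.59

pH = 7.59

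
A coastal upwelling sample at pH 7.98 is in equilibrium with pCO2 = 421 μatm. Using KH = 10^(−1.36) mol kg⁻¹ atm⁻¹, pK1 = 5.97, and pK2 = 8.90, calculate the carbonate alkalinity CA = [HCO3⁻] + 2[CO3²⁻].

CA = 2.33 mmol/kg

[CO2*] = KH · pCO2 = 10^(−1.36) × 421×10^-6 = 1.838×10^-5 mol/kg
α₀ = 1/(1 + K1/[H⁺] + K1K2/[H⁺]²) = 1/(1 + 10^+2.01 + 10^+1.09) = 0.008648
DIC = [CO2*]/α₀ = 1.838×10^-5 / 0.008648 = 2.125 mmol/kg
CA = (α₁ + 2α₂)·DIC = (0.8850 + 2×0.1064) × 2.125 = 2.33 mmol/kg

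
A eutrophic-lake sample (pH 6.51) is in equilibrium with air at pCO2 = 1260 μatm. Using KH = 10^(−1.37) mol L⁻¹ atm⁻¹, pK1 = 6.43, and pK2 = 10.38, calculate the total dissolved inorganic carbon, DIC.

[CO2*] = KH · pCO2 = 10^(−1.37) × 1260×10^-6 = 5.375×10^-5 mol/L
α₀ = 1/(1 + K1/[H⁺] + K1K2/[H⁺]²) = 1/(1 + 10^+0.08 + 10^-3.79) = 0.4540
DIC = [CO2*]/α₀ = 5.375×10^-5 / 0.4540 = 0.118 mmol/L

DIC = 0.118 mmol/L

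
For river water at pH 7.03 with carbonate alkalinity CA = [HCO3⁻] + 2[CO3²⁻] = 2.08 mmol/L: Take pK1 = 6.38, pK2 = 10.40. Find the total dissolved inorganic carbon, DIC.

CA = [HCO3⁻] + 2[CO3²⁻] = (α₁ + 2α₂)·DIC
At pH 7.03: [H⁺]/K1 = 10^-0.65 = 0.22387, K2/[H⁺] = 10^-3.37 = 0.00042658
α₁ = 1/(1 + 0.22387 + 0.00042658) = 1/1.2243 = 0.8168; α₂ = α₁·K2/[H⁺] = 0.0003484
α₁ + 2α₂ = 0.8175
DIC = CA / (α₁ + 2α₂) = 2.08 / 0.8175 = 2.54 mmol/L

DIC = 2.54 mmol/L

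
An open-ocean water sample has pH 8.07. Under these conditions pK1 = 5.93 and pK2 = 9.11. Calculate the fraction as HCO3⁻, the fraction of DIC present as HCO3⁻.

α₁ = 0.910

α₁ = 1 / (1 + [H⁺]/K1 + K2/[H⁺]) = 1 / (1 + 10^-2.14 + 10^-1.04)
   = 1 / (1 + 0.0072444 + 0.091201) = 1/1.0984 = 0.9104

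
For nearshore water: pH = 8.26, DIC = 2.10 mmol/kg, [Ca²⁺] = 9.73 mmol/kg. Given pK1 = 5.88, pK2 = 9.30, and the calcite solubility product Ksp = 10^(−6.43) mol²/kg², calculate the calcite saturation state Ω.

α₂ = 1 / (1 + [H⁺]/K2 + [H⁺]²/(K1K2)) = 1 / (1 + 10^+1.04 + 10^-1.34)
   = 1 / (1 + 10.965 + 0.045709) = 1/12.010 = 0.08326
[CO3²⁻] = α₂ × DIC = 0.08326 × 2.10 = 0.1748 mmol/kg
Ksp = 10^(−6.43) = 3.715×10^-7
Ω = [Ca²⁺][CO3²⁻]/Ksp = (9.73×10^-3)(1.748×10^-4) / 3.715×10^-7 = 4.58

Ω = 4.58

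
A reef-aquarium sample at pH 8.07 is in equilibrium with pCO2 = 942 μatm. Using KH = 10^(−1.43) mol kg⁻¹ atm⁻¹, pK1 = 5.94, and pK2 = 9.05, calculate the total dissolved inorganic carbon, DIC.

[CO2*] = KH · pCO2 = 10^(−1.43) × 942×10^-6 = 3.500×10^-5 mol/kg
α₀ = 1/(1 + K1/[H⁺] + K1K2/[H⁺]²) = 1/(1 + 10^+2.13 + 10^+1.15) = 0.006666
DIC = [CO2*]/α₀ = 3.500×10^-5 / 0.006666 = 5.25 mmol/kg

DIC = 5.25 mmol/kg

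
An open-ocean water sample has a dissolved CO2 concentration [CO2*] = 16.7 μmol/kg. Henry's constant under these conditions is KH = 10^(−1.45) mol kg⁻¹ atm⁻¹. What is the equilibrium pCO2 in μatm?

pCO2 = 471 μatm

KH = 10^(−1.45) = 3.548×10^-2 mol kg⁻¹ atm⁻¹
pCO2 = [CO2*]/KH = 16.7×10^-6 / 3.548×10^-2 = 4.71×10^-4 atm = 471 μatm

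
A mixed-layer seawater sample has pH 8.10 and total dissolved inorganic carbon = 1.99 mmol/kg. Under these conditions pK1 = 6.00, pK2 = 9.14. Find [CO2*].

α₀ = 1 / (1 + K1/[H⁺] + K1K2/[H⁺]²) = 1 / (1 + 10^+2.10 + 10^+1.06)
   = 1 / (1 + 125.89 + 11.482) = 1/138.37 = 0.007227
[CO2*] = α₀ × DIC = 0.007227 × 1.99 = 0.0144 mmol/kg = 14.4 μmol/kg

[CO2*] = 14.4 μmol/kg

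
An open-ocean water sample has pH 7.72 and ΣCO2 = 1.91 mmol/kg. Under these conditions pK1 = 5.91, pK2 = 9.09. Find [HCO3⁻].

[HCO3⁻] = 1.81 mmol/kg

α₁ = 1 / (1 + [H⁺]/K1 + K2/[H⁺]) = 1 / (1 + 10^-1.81 + 10^-1.37)
   = 1 / (1 + 0.015488 + 0.042658) = 1/1.0581 = 0.9450
[HCO3⁻] = α₁ × DIC = 0.9450 × 1.91 = 1.81 mmol/kg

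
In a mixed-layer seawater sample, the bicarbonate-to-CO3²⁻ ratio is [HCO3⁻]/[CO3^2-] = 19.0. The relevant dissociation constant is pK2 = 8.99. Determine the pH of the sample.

pH = 7.71

From K2 = [H⁺][CO3^2-]/[HCO3⁻]:  pH = pK2 − log₁₀([HCO3⁻]/[CO3^2-])
log₁₀(19.0) = +1.279
pH = 8.99 − (+1.279) = 7.71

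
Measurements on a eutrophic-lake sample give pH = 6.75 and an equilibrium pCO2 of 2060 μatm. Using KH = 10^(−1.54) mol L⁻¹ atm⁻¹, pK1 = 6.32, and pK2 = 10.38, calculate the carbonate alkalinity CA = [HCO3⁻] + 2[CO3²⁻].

[CO2*] = KH · pCO2 = 10^(−1.54) × 2060×10^-6 = 5.941×10^-5 mol/L
α₀ = 1/(1 + K1/[H⁺] + K1K2/[H⁺]²) = 1/(1 + 10^+0.43 + 10^-3.20) = 0.2708
DIC = [CO2*]/α₀ = 5.941×10^-5 / 0.2708 = 0.2194 mmol/L
CA = (α₁ + 2α₂)·DIC = (0.7290 + 2×0.0001709) × 0.2194 = 0.160 mmol/L

CA = 0.160 mmol/L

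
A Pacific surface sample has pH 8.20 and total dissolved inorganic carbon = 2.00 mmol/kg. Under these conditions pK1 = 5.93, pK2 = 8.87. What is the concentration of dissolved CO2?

α₀ = 1 / (1 + K1/[H⁺] + K1K2/[H⁺]²) = 1 / (1 + 10^+2.27 + 10^+1.60)
   = 1 / (1 + 186.21 + 39.811) = 1/227.02 = 0.004405
[CO2*] = α₀ × DIC = 0.004405 × 2.00 = 0.00881 mmol/kg = 8.81 μmol/kg

[CO2*] = 8.81 μmol/kg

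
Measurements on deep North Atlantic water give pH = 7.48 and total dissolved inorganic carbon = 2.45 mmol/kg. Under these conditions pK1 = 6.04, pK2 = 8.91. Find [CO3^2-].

α₂ = 1 / (1 + [H⁺]/K2 + [H⁺]²/(K1K2)) = 1 / (1 + 10^+1.43 + 10^-0.01)
   = 1 / (1 + 26.915 + 0.97724) = 1/28.893 = 0.03461
[CO3²⁻] = α₂ × DIC = 0.03461 × 2.45 = 0.0848 mmol/kg

[CO3²⁻] = 0.0848 mmol/kg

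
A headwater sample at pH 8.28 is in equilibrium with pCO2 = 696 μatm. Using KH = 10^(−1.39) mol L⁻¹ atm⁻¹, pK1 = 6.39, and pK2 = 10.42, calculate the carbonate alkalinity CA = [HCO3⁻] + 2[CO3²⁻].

[CO2*] = KH · pCO2 = 10^(−1.39) × 696×10^-6 = 2.835×10^-5 mol/L
α₀ = 1/(1 + K1/[H⁺] + K1K2/[H⁺]²) = 1/(1 + 10^+1.89 + 10^-0.25) = 0.01263
DIC = [CO2*]/α₀ = 2.835×10^-5 / 0.01263 = 2.245 mmol/L
CA = (α₁ + 2α₂)·DIC = (0.9803 + 2×0.007101) × 2.245 = 2.23 mmol/L

CA = 2.23 mmol/L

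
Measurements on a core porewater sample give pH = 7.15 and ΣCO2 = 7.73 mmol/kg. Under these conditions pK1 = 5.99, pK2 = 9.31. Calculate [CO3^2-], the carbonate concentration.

α₂ = 1 / (1 + [H⁺]/K2 + [H⁺]²/(K1K2)) = 1 / (1 + 10^+2.16 + 10^+1.00)
   = 1 / (1 + 144.54 + 10.000) = 1/155.54 = 0.006429
[CO3²⁻] = α₂ × DIC = 0.006429 × 7.73 = 0.0497 mmol/kg

[CO3²⁻] = 0.0497 mmol/kg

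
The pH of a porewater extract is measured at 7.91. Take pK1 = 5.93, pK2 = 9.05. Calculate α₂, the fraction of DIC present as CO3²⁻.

α₂ = 1 / (1 + [H⁺]/K2 + [H⁺]²/(K1K2)) = 1 / (1 + 10^+1.14 + 10^-0.84)
   = 1 / (1 + 13.804 + 0.14454) = 1/14.948 = 0.06690

α₂ = 0.0669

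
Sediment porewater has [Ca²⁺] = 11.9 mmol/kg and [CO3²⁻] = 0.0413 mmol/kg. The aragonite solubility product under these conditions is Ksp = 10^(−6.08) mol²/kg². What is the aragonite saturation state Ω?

Ksp = 10^(−6.08) = 8.318×10^-7
Ω = [Ca²⁺][CO3²⁻]/Ksp = (11.9×10^-3)(0.0413×10^-3) / 8.318×10^-7 = 0.591

Ω = 0.591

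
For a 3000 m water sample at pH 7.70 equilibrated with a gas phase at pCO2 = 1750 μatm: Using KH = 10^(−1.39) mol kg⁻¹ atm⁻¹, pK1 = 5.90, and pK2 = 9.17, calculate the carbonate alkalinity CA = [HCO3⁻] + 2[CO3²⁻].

CA = 4.80 mmol/kg

[CO2*] = KH · pCO2 = 10^(−1.39) × 1750×10^-6 = 7.129×10^-5 mol/kg
α₀ = 1/(1 + K1/[H⁺] + K1K2/[H⁺]²) = 1/(1 + 10^+1.80 + 10^+0.33) = 0.01510
DIC = [CO2*]/α₀ = 7.129×10^-5 / 0.01510 = 4.722 mmol/kg
CA = (α₁ + 2α₂)·DIC = (0.9526 + 2×0.03228) × 4.722 = 4.80 mmol/kg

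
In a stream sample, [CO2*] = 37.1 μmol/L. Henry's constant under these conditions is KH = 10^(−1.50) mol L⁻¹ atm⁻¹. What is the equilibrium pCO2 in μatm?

KH = 10^(−1.50) = 3.162×10^-2 mol L⁻¹ atm⁻¹
pCO2 = [CO2*]/KH = 37.1×10^-6 / 3.162×10^-2 = 1.17×10^-3 atm = 1170 μatm

pCO2 = 1170 μatm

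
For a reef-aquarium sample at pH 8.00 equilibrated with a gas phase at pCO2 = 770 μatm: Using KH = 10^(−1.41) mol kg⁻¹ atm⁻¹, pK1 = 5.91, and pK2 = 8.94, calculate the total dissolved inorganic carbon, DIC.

[CO2*] = KH · pCO2 = 10^(−1.41) × 770×10^-6 = 2.996×10^-5 mol/kg
α₀ = 1/(1 + K1/[H⁺] + K1K2/[H⁺]²) = 1/(1 + 10^+2.09 + 10^+1.15) = 0.007238
DIC = [CO2*]/α₀ = 2.996×10^-5 / 0.007238 = 4.14 mmol/kg

DIC = 4.14 mmol/kg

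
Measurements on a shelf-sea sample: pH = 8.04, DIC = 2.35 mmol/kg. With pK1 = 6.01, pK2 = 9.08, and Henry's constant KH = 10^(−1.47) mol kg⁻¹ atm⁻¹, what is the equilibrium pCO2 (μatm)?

α₀ = 1 / (1 + K1/[H⁺] + K1K2/[H⁺]²) = 1 / (1 + 10^+2.03 + 10^+0.99)
   = 1 / (1 + 107.15 + 9.7724) = 1/117.92 = 0.008480
[CO2*] = α₀ × DIC = 0.008480 × 2.35 = 0.01993 mmol/kg = 19.93 μmol/kg
pCO2 = [CO2*]/KH = 1.993×10^-5 / 3.388×10^-2 = 588 μatm

pCO2 = 588 μatm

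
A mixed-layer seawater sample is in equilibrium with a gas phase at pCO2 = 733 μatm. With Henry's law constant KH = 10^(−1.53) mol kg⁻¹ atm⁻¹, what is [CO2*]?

KH = 10^(−1.53) = 2.951×10^-2 mol kg⁻¹ atm⁻¹
[CO2*] = KH · pCO2 = 2.951×10^-2 × 733×10^-6 atm = 2.16×10^-5 mol/kg

[CO2*] = 21.6 μmol/kg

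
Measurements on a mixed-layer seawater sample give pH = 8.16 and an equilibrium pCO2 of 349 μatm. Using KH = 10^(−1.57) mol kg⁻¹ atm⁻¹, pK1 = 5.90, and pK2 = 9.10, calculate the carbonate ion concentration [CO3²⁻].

[CO3²⁻] = 0.196 mmol/kg

[CO2*] = KH · pCO2 = 10^(−1.57) × 349×10^-6 = 9.393×10^-6 mol/kg
α₀ = 1/(1 + K1/[H⁺] + K1K2/[H⁺]²) = 1/(1 + 10^+2.26 + 10^+1.32) = 0.004905
DIC = [CO2*]/α₀ = 9.393×10^-6 / 0.004905 = 1.915 mmol/kg
[CO3²⁻] = α₂·DIC; α₂ = 0.1025, so [CO3²⁻] = 0.1025 × 1.915 = 0.196 mmol/kg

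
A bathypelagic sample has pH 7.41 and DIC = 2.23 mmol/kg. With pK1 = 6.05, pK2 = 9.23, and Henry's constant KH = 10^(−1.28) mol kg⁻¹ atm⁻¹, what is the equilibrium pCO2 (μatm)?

pCO2 = 1750 μatm

α₀ = 1 / (1 + K1/[H⁺] + K1K2/[H⁺]²) = 1 / (1 + 10^+1.36 + 10^-0.46)
   = 1 / (1 + 22.909 + 0.34674) = 1/24.255 = 0.04123
[CO2*] = α₀ × DIC = 0.04123 × 2.23 = 0.09194 mmol/kg
pCO2 = [CO2*]/KH = 9.194×10^-5 / 5.248×10^-2 = 1750 μatm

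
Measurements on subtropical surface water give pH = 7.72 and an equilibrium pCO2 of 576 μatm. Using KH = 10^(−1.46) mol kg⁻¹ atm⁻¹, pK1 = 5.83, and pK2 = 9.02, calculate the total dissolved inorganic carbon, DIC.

[CO2*] = KH · pCO2 = 10^(−1.46) × 576×10^-6 = 1.997×10^-5 mol/kg
α₀ = 1/(1 + K1/[H⁺] + K1K2/[H⁺]²) = 1/(1 + 10^+1.89 + 10^+0.59) = 0.01212
DIC = [CO2*]/α₀ = 1.997×10^-5 / 0.01212 = 1.65 mmol/kg

DIC = 1.65 mmol/kg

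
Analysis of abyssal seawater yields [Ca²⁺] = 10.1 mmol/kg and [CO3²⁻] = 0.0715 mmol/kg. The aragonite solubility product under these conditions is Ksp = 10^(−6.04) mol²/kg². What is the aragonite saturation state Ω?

Ω = 0.792

Ksp = 10^(−6.04) = 9.120×10^-7
Ω = [Ca²⁺][CO3²⁻]/Ksp = (10.1×10^-3)(0.0715×10^-3) / 9.120×10^-7 = 0.792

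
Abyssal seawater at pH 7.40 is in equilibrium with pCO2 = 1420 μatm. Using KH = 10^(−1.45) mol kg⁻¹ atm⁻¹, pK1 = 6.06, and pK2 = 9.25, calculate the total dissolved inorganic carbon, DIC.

DIC = 1.17 mmol/kg

[CO2*] = KH · pCO2 = 10^(−1.45) × 1420×10^-6 = 5.038×10^-5 mol/kg
α₀ = 1/(1 + K1/[H⁺] + K1K2/[H⁺]²) = 1/(1 + 10^+1.34 + 10^-0.51) = 0.04313
DIC = [CO2*]/α₀ = 5.038×10^-5 / 0.04313 = 1.17 mmol/kg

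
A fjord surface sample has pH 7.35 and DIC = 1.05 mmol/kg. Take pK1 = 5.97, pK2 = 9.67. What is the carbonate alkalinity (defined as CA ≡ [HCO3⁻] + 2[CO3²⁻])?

CA = 1.01 mmol/kg

CA = [HCO3⁻] + 2[CO3²⁻] = (α₁ + 2α₂)·DIC
At pH 7.35: [H⁺]/K1 = 10^-1.38 = 0.041687, K2/[H⁺] = 10^-2.32 = 0.0047863
α₁ = 1/(1 + 0.041687 + 0.0047863) = 1/1.0465 = 0.9556; α₂ = α₁·K2/[H⁺] = 0.004574
α₁ + 2α₂ = 0.9647
CA = 0.9647 × 1.05 = 1.01 mmol/kg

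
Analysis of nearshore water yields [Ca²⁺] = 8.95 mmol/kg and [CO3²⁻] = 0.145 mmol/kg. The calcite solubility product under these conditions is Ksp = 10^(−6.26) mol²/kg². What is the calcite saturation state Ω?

Ksp = 10^(−6.26) = 5.495×10^-7
Ω = [Ca²⁺][CO3²⁻]/Ksp = (8.95×10^-3)(0.145×10^-3) / 5.495×10^-7 = 2.36

Ω = 2.36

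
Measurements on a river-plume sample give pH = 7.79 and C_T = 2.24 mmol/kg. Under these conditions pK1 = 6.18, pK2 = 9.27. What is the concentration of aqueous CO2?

[CO2*] = 0.0520 mmol/kg

α₀ = 1 / (1 + K1/[H⁺] + K1K2/[H⁺]²) = 1 / (1 + 10^+1.61 + 10^+0.13)
   = 1 / (1 + 40.738 + 1.3490) = 1/43.087 = 0.02321
[CO2*] = α₀ × DIC = 0.02321 × 2.24 = 0.0520 mmol/kg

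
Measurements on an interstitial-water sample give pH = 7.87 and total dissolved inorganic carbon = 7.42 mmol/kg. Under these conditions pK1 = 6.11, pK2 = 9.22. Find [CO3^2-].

[CO3²⁻] = 0.312 mmol/kg

α₂ = 1 / (1 + [H⁺]/K2 + [H⁺]²/(K1K2)) = 1 / (1 + 10^+1.35 + 10^-0.41)
   = 1 / (1 + 22.387 + 0.38905) = 1/23.776 = 0.04206
[CO3²⁻] = α₂ × DIC = 0.04206 × 7.42 = 0.312 mmol/kg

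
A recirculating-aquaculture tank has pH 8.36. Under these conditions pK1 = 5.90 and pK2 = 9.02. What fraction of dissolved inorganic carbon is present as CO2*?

α₀ = 1 / (1 + K1/[H⁺] + K1K2/[H⁺]²) = 1 / (1 + 10^+2.46 + 10^+1.80)
   = 1 / (1 + 288.40 + 63.096) = 1/352.50 = 0.002837

α₀ = 0.00284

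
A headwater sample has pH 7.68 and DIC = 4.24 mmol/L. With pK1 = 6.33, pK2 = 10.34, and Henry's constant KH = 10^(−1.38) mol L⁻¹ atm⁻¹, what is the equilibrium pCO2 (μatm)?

pCO2 = 4340 μatm

α₀ = 1 / (1 + K1/[H⁺] + K1K2/[H⁺]²) = 1 / (1 + 10^+1.35 + 10^-1.31)
   = 1 / (1 + 22.387 + 0.048978) = 1/23.436 = 0.04267
[CO2*] = α₀ × DIC = 0.04267 × 4.24 = 0.1809 mmol/L
pCO2 = [CO2*]/KH = 1.809×10^-4 / 4.169×10^-2 = 4340 μatm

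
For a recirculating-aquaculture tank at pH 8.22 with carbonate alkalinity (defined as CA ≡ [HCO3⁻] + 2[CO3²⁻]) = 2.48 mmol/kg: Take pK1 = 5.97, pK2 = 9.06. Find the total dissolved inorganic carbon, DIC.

DIC = 2.21 mmol/kg

CA = [HCO3⁻] + 2[CO3²⁻] = (α₁ + 2α₂)·DIC
At pH 8.22: [H⁺]/K1 = 10^-2.25 = 0.0056234, K2/[H⁺] = 10^-0.84 = 0.14454
α₁ = 1/(1 + 0.0056234 + 0.14454) = 1/1.1502 = 0.8694; α₂ = α₁·K2/[H⁺] = 0.1257
α₁ + 2α₂ = 1.1208
DIC = CA / (α₁ + 2α₂) = 2.48 / 1.1208 = 2.21 mmol/kg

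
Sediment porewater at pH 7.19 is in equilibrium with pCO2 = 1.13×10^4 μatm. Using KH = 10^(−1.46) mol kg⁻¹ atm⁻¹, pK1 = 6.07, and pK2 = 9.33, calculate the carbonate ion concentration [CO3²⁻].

[CO3²⁻] = 0.0374 mmol/kg

[CO2*] = KH · pCO2 = 10^(−1.46) × 1.13×10^4×10^-6 = 3.918×10^-4 mol/kg
α₀ = 1/(1 + K1/[H⁺] + K1K2/[H⁺]²) = 1/(1 + 10^+1.12 + 10^-1.02) = 0.07004
DIC = [CO2*]/α₀ = 3.918×10^-4 / 0.07004 = 5.594 mmol/kg
[CO3²⁻] = α₂·DIC; α₂ = 0.006689, so [CO3²⁻] = 0.006689 × 5.594 = 0.0374 mmol/kg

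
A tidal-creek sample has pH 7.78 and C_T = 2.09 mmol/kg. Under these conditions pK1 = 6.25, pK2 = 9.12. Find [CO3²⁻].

[CO3²⁻] = 0.0888 mmol/kg

α₂ = 1 / (1 + [H⁺]/K2 + [H⁺]²/(K1K2)) = 1 / (1 + 10^+1.34 + 10^-0.19)
   = 1 / (1 + 21.878 + 0.64565) = 1/23.523 = 0.04251
[CO3²⁻] = α₂ × DIC = 0.04251 × 2.09 = 0.0888 mmol/kg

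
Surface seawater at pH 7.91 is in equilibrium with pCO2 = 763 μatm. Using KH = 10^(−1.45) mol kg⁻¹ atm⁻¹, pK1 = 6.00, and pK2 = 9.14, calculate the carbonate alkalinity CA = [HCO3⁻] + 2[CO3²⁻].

[CO2*] = KH · pCO2 = 10^(−1.45) × 763×10^-6 = 2.707×10^-5 mol/kg
α₀ = 1/(1 + K1/[H⁺] + K1K2/[H⁺]²) = 1/(1 + 10^+1.91 + 10^+0.68) = 0.01149
DIC = [CO2*]/α₀ = 2.707×10^-5 / 0.01149 = 2.357 mmol/kg
CA = (α₁ + 2α₂)·DIC = (0.9335 + 2×0.05497) × 2.357 = 2.46 mmol/kg

CA = 2.46 mmol/kg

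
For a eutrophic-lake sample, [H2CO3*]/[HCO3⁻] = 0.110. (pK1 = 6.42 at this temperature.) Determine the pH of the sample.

pH = 7.38

From K1 = [H⁺][HCO3⁻]/[H2CO3*]:  pH = pK1 − log₁₀([H2CO3*]/[HCO3⁻])
log₁₀(0.110) = -0.959
pH = 6.42 − (-0.959) = 7.38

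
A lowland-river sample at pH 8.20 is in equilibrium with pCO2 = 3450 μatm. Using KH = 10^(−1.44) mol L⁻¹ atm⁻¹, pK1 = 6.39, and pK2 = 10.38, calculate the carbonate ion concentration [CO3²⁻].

[CO3²⁻] = 0.0534 mmol/L

[CO2*] = KH · pCO2 = 10^(−1.44) × 3450×10^-6 = 1.253×10^-4 mol/L
α₀ = 1/(1 + K1/[H⁺] + K1K2/[H⁺]²) = 1/(1 + 10^+1.81 + 10^-0.37) = 0.01515
DIC = [CO2*]/α₀ = 1.253×10^-4 / 0.01515 = 8.266 mmol/L
[CO3²⁻] = α₂·DIC; α₂ = 0.006464, so [CO3²⁻] = 0.006464 × 8.266 = 0.0534 mmol/L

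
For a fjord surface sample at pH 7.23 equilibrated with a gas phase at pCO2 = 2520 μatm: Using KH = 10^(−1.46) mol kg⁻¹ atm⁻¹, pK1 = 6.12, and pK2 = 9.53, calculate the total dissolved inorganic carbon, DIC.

[CO2*] = KH · pCO2 = 10^(−1.46) × 2520×10^-6 = 8.738×10^-5 mol/kg
α₀ = 1/(1 + K1/[H⁺] + K1K2/[H⁺]²) = 1/(1 + 10^+1.11 + 10^-1.19) = 0.07170
DIC = [CO2*]/α₀ = 8.738×10^-5 / 0.07170 = 1.22 mmol/kg

DIC = 1.22 mmol/kg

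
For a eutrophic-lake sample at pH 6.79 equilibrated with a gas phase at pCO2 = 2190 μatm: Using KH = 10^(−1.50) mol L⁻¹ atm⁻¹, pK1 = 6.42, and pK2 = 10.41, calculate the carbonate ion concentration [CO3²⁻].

[CO3²⁻] = 0.0389 μmol/L

[CO2*] = KH · pCO2 = 10^(−1.50) × 2190×10^-6 = 6.925×10^-5 mol/L
α₀ = 1/(1 + K1/[H⁺] + K1K2/[H⁺]²) = 1/(1 + 10^+0.37 + 10^-3.25) = 0.2990
DIC = [CO2*]/α₀ = 6.925×10^-5 / 0.2990 = 0.2316 mmol/L
[CO3²⁻] = α₂·DIC; α₂ = 0.0001681, so [CO3²⁻] = 0.0001681 × 0.2316 = 3.89×10^-5 mmol/L = 0.0389 μmol/L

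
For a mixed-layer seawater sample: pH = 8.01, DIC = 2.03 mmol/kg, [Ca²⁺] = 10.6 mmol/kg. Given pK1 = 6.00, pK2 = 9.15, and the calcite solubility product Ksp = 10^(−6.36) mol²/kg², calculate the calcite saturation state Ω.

Ω = 3.30

α₂ = 1 / (1 + [H⁺]/K2 + [H⁺]²/(K1K2)) = 1 / (1 + 10^+1.14 + 10^-0.87)
   = 1 / (1 + 13.804 + 0.13490) = 1/14.939 = 0.06694
[CO3²⁻] = α₂ × DIC = 0.06694 × 2.03 = 0.1359 mmol/kg
Ksp = 10^(−6.36) = 4.365×10^-7
Ω = [Ca²⁺][CO3²⁻]/Ksp = (10.6×10^-3)(1.359×10^-4) / 4.365×10^-7 = 3.30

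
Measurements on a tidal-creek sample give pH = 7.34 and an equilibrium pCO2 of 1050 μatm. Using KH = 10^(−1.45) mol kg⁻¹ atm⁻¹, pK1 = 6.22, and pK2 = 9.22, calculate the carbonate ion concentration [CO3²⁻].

[CO2*] = KH · pCO2 = 10^(−1.45) × 1050×10^-6 = 3.726×10^-5 mol/kg
α₀ = 1/(1 + K1/[H⁺] + K1K2/[H⁺]²) = 1/(1 + 10^+1.12 + 10^-0.76) = 0.06966
DIC = [CO2*]/α₀ = 3.726×10^-5 / 0.06966 = 0.5349 mmol/kg
[CO3²⁻] = α₂·DIC; α₂ = 0.01210, so [CO3²⁻] = 0.01210 × 0.5349 = 0.00647 mmol/kg = 6.47 μmol/kg

[CO3²⁻] = 6.47 μmol/kg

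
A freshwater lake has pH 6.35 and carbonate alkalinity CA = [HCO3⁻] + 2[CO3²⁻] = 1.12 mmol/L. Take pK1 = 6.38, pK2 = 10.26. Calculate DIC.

CA = [HCO3⁻] + 2[CO3²⁻] = (α₁ + 2α₂)·DIC
At pH 6.35: [H⁺]/K1 = 10^0.03 = 1.0715, K2/[H⁺] = 10^-3.91 = 0.00012303
α₁ = 1/(1 + 1.0715 + 0.00012303) = 1/2.0716 = 0.4827; α₂ = α₁·K2/[H⁺] = 5.939×10^-5
α₁ + 2α₂ = 0.4828
DIC = CA / (α₁ + 2α₂) = 1.12 / 0.4828 = 2.32 mmol/L

DIC = 2.32 mmol/L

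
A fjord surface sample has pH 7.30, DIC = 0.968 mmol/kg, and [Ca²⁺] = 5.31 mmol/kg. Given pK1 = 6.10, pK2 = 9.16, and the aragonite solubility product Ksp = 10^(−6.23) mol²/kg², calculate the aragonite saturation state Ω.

α₂ = 1 / (1 + [H⁺]/K2 + [H⁺]²/(K1K2)) = 1 / (1 + 10^+1.86 + 10^+0.66)
   = 1 / (1 + 72.444 + 4.5709) = 1/78.014 = 0.01282
[CO3²⁻] = α₂ × DIC = 0.01282 × 0.968 = 0.01241 mmol/kg = 12.41 μmol/kg
Ksp = 10^(−6.23) = 5.888×10^-7
Ω = [Ca²⁺][CO3²⁻]/Ksp = (5.31×10^-3)(1.241×10^-5) / 5.888×10^-7 = 0.112

Ω = 0.112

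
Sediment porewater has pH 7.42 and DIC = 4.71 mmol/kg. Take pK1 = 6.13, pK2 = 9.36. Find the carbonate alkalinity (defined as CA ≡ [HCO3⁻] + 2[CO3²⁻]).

CA = 4.53 mmol/kg

CA = [HCO3⁻] + 2[CO3²⁻] = (α₁ + 2α₂)·DIC
At pH 7.42: [H⁺]/K1 = 10^-1.29 = 0.051286, K2/[H⁺] = 10^-1.94 = 0.011482
α₁ = 1/(1 + 0.051286 + 0.011482) = 1/1.0628 = 0.9409; α₂ = α₁·K2/[H⁺] = 0.01080
α₁ + 2α₂ = 0.9625
CA = 0.9625 × 4.71 = 4.53 mmol/kg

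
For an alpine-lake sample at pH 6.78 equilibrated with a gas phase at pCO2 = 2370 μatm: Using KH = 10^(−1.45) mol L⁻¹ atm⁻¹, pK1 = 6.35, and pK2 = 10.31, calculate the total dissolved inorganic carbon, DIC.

DIC = 0.310 mmol/L

[CO2*] = KH · pCO2 = 10^(−1.45) × 2370×10^-6 = 8.409×10^-5 mol/L
α₀ = 1/(1 + K1/[H⁺] + K1K2/[H⁺]²) = 1/(1 + 10^+0.43 + 10^-3.10) = 0.2708
DIC = [CO2*]/α₀ = 8.409×10^-5 / 0.2708 = 0.310 mmol/L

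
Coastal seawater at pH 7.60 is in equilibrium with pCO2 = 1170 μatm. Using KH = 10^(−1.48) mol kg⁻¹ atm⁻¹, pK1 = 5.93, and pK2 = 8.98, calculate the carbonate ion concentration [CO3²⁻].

[CO2*] = KH · pCO2 = 10^(−1.48) × 1170×10^-6 = 3.874×10^-5 mol/kg
α₀ = 1/(1 + K1/[H⁺] + K1K2/[H⁺]²) = 1/(1 + 10^+1.67 + 10^+0.29) = 0.02011
DIC = [CO2*]/α₀ = 3.874×10^-5 / 0.02011 = 1.926 mmol/kg
[CO3²⁻] = α₂·DIC; α₂ = 0.03921, so [CO3²⁻] = 0.03921 × 1.926 = 0.0755 mmol/kg

[CO3²⁻] = 0.0755 mmol/kg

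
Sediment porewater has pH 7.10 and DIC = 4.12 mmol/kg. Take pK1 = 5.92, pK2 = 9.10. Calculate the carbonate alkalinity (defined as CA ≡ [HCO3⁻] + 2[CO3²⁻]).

CA = 3.91 mmol/kg

CA = [HCO3⁻] + 2[CO3²⁻] = (α₁ + 2α₂)·DIC
At pH 7.10: [H⁺]/K1 = 10^-1.18 = 0.066069, K2/[H⁺] = 10^-2.00 = 0.010000
α₁ = 1/(1 + 0.066069 + 0.010000) = 1/1.0761 = 0.9293; α₂ = α₁·K2/[H⁺] = 0.009293
α₁ + 2α₂ = 0.9479
CA = 0.9479 × 4.12 = 3.91 mmol/kg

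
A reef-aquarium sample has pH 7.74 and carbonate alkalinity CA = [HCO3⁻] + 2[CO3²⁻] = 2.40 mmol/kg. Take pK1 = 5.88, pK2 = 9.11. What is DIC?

CA = [HCO3⁻] + 2[CO3²⁻] = (α₁ + 2α₂)·DIC
At pH 7.74: [H⁺]/K1 = 10^-1.86 = 0.013804, K2/[H⁺] = 10^-1.37 = 0.042658
α₁ = 1/(1 + 0.013804 + 0.042658) = 1/1.0565 = 0.9466; α₂ = α₁·K2/[H⁺] = 0.04038
α₁ + 2α₂ = 1.0273
DIC = CA / (α₁ + 2α₂) = 2.40 / 1.0273 = 2.34 mmol/kg

DIC = 2.34 mmol/kg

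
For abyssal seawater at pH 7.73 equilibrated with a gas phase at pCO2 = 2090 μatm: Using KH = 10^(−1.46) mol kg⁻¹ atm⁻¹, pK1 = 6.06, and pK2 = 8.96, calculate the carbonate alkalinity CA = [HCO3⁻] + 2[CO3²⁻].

CA = 3.79 mmol/kg

[CO2*] = KH · pCO2 = 10^(−1.46) × 2090×10^-6 = 7.247×10^-5 mol/kg
α₀ = 1/(1 + K1/[H⁺] + K1K2/[H⁺]²) = 1/(1 + 10^+1.67 + 10^+0.44) = 0.01979
DIC = [CO2*]/α₀ = 7.247×10^-5 / 0.01979 = 3.662 mmol/kg
CA = (α₁ + 2α₂)·DIC = (0.9257 + 2×0.05451) × 3.662 = 3.79 mmol/kg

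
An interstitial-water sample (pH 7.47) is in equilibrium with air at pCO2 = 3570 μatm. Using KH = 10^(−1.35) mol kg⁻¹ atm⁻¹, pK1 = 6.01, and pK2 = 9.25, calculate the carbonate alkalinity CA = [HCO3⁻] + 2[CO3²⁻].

[CO2*] = KH · pCO2 = 10^(−1.35) × 3570×10^-6 = 1.595×10^-4 mol/kg
α₀ = 1/(1 + K1/[H⁺] + K1K2/[H⁺]²) = 1/(1 + 10^+1.46 + 10^-0.32) = 0.03298
DIC = [CO2*]/α₀ = 1.595×10^-4 / 0.03298 = 4.835 mmol/kg
CA = (α₁ + 2α₂)·DIC = (0.9512 + 2×0.01579) × 4.835 = 4.75 mmol/kg

CA = 4.75 mmol/kg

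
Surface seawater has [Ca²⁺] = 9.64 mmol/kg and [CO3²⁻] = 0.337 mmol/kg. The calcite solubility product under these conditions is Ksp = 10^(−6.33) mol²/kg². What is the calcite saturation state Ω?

Ksp = 10^(−6.33) = 4.677×10^-7
Ω = [Ca²⁺][CO3²⁻]/Ksp = (9.64×10^-3)(0.337×10^-3) / 4.677×10^-7 = 6.95

Ω = 6.95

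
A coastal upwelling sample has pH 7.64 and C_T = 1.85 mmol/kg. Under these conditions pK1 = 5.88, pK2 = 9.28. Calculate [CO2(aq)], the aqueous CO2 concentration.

α₀ = 1 / (1 + K1/[H⁺] + K1K2/[H⁺]²) = 1 / (1 + 10^+1.76 + 10^+0.12)
   = 1 / (1 + 57.544 + 1.3183) = 1/59.862 = 0.01671
[CO2*] = α₀ × DIC = 0.01671 × 1.85 = 0.0309 mmol/kg

[CO2*] = 0.0309 mmol/kg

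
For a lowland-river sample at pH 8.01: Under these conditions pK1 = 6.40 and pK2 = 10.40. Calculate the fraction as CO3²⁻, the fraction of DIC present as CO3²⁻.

α₂ = 1 / (1 + [H⁺]/K2 + [H⁺]²/(K1K2)) = 1 / (1 + 10^+2.39 + 10^+0.78)
   = 1 / (1 + 245.47 + 6.0256) = 1/252.50 = 0.003960

α₂ = 0.00396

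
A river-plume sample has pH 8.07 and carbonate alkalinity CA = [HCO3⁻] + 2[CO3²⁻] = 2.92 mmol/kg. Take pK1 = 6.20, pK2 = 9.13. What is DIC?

DIC = 2.74 mmol/kg

CA = [HCO3⁻] + 2[CO3²⁻] = (α₁ + 2α₂)·DIC
At pH 8.07: [H⁺]/K1 = 10^-1.87 = 0.013490, K2/[H⁺] = 10^-1.06 = 0.087096
α₁ = 1/(1 + 0.013490 + 0.087096) = 1/1.1006 = 0.9086; α₂ = α₁·K2/[H⁺] = 0.07914
α₁ + 2α₂ = 1.0669
DIC = CA / (α₁ + 2α₂) = 2.92 / 1.0669 = 2.74 mmol/kg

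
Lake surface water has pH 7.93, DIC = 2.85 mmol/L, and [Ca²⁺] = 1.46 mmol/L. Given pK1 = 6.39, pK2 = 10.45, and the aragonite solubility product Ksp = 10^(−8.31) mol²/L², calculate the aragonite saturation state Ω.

Ω = 2.49

α₂ = 1 / (1 + [H⁺]/K2 + [H⁺]²/(K1K2)) = 1 / (1 + 10^+2.52 + 10^+0.98)
   = 1 / (1 + 331.13 + 9.5499) = 1/341.68 = 0.002927
[CO3²⁻] = α₂ × DIC = 0.002927 × 2.85 = 0.008341 mmol/L = 8.341 μmol/L
Ksp = 10^(−8.31) = 4.898×10^-9
Ω = [Ca²⁺][CO3²⁻]/Ksp = (1.46×10^-3)(8.341×10^-6) / 4.898×10^-9 = 2.49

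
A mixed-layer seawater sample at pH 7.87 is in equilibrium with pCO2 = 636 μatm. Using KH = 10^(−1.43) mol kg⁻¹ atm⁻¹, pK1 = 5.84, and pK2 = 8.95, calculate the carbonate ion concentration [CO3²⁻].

[CO2*] = KH · pCO2 = 10^(−1.43) × 636×10^-6 = 2.363×10^-5 mol/kg
α₀ = 1/(1 + K1/[H⁺] + K1K2/[H⁺]²) = 1/(1 + 10^+2.03 + 10^+0.95) = 0.008542
DIC = [CO2*]/α₀ = 2.363×10^-5 / 0.008542 = 2.766 mmol/kg
[CO3²⁻] = α₂·DIC; α₂ = 0.07613, so [CO3²⁻] = 0.07613 × 2.766 = 0.211 mmol/kg

[CO3²⁻] = 0.211 mmol/kg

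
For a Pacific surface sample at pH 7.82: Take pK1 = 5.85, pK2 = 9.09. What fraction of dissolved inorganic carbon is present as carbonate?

α₂ = 1 / (1 + [H⁺]/K2 + [H⁺]²/(K1K2)) = 1 / (1 + 10^+1.27 + 10^-0.70)
   = 1 / (1 + 18.621 + 0.19953) = 1/19.820 = 0.05045

α₂ = 0.0505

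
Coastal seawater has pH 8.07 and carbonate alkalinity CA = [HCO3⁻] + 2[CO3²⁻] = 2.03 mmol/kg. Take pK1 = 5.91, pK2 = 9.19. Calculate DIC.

DIC = 1.91 mmol/kg

CA = [HCO3⁻] + 2[CO3²⁻] = (α₁ + 2α₂)·DIC
At pH 8.07: [H⁺]/K1 = 10^-2.16 = 0.0069183, K2/[H⁺] = 10^-1.12 = 0.075858
α₁ = 1/(1 + 0.0069183 + 0.075858) = 1/1.0828 = 0.9236; α₂ = α₁·K2/[H⁺] = 0.07006
α₁ + 2α₂ = 1.0637
DIC = CA / (α₁ + 2α₂) = 2.03 / 1.0637 = 1.91 mmol/kg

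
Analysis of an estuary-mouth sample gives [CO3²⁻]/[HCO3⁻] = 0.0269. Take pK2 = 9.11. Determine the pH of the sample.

pH = 7.54

From K2 = [H⁺][CO3²⁻]/[HCO3⁻]:  pH = pK2 + log₁₀([CO3²⁻]/[HCO3⁻])
log₁₀(0.0269) = -1.570
pH = 9.11 + (-1.570) = 7.54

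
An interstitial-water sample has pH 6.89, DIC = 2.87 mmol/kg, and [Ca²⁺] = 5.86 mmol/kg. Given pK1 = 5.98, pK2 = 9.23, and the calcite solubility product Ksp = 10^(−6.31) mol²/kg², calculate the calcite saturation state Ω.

Ω = 0.139

α₂ = 1 / (1 + [H⁺]/K2 + [H⁺]²/(K1K2)) = 1 / (1 + 10^+2.34 + 10^+1.43)
   = 1 / (1 + 218.78 + 26.915) = 1/246.69 = 0.004054
[CO3²⁻] = α₂ × DIC = 0.004054 × 2.87 = 0.01163 mmol/kg = 11.63 μmol/kg
Ksp = 10^(−6.31) = 4.898×10^-7
Ω = [Ca²⁺][CO3²⁻]/Ksp = (5.86×10^-3)(1.163×10^-5) / 4.898×10^-7 = 0.139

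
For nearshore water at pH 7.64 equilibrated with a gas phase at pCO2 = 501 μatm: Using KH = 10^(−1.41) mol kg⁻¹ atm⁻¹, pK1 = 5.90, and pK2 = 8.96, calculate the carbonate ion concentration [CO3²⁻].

[CO3²⁻] = 0.0513 mmol/kg

[CO2*] = KH · pCO2 = 10^(−1.41) × 501×10^-6 = 1.949×10^-5 mol/kg
α₀ = 1/(1 + K1/[H⁺] + K1K2/[H⁺]²) = 1/(1 + 10^+1.74 + 10^+0.42) = 0.01707
DIC = [CO2*]/α₀ = 1.949×10^-5 / 0.01707 = 1.142 mmol/kg
[CO3²⁻] = α₂·DIC; α₂ = 0.04490, so [CO3²⁻] = 0.04490 × 1.142 = 0.0513 mmol/kg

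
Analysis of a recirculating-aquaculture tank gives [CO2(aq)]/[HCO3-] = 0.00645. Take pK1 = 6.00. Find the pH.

pH = 8.19

From K1 = [H⁺][HCO3-]/[CO2(aq)]:  pH = pK1 − log₁₀([CO2(aq)]/[HCO3-])
log₁₀(0.00645) = -2.190
pH = 6.00 − (-2.190) = 8.19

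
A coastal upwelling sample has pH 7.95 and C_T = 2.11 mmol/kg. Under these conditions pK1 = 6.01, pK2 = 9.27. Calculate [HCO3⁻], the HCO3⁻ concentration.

[HCO3⁻] = 1.99 mmol/kg

α₁ = 1 / (1 + [H⁺]/K1 + K2/[H⁺]) = 1 / (1 + 10^-1.94 + 10^-1.32)
   = 1 / (1 + 0.011482 + 0.047863) = 1/1.0593 = 0.9440
[HCO3⁻] = α₁ × DIC = 0.9440 × 2.11 = 1.99 mmol/kg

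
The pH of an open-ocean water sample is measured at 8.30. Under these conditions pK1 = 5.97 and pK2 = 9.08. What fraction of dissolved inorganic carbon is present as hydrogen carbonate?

α₁ = 1 / (1 + [H⁺]/K1 + K2/[H⁺]) = 1 / (1 + 10^-2.33 + 10^-0.78)
   = 1 / (1 + 0.0046774 + 0.16596) = 1/1.1706 = 0.8542

α₁ = 0.854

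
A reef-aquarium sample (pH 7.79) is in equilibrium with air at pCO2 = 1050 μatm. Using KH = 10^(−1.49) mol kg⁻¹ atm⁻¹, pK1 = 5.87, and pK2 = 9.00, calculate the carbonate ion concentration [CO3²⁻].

[CO2*] = KH · pCO2 = 10^(−1.49) × 1050×10^-6 = 3.398×10^-5 mol/kg
α₀ = 1/(1 + K1/[H⁺] + K1K2/[H⁺]²) = 1/(1 + 10^+1.92 + 10^+0.71) = 0.01120
DIC = [CO2*]/α₀ = 3.398×10^-5 / 0.01120 = 3.034 mmol/kg
[CO3²⁻] = α₂·DIC; α₂ = 0.05743, so [CO3²⁻] = 0.05743 × 3.034 = 0.174 mmol/kg

[CO3²⁻] = 0.174 mmol/kg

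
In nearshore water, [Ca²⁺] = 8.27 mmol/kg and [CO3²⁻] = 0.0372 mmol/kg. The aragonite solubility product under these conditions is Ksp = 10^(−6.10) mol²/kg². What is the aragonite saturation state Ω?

Ω = 0.387

Ksp = 10^(−6.10) = 7.943×10^-7
Ω = [Ca²⁺][CO3²⁻]/Ksp = (8.27×10^-3)(0.0372×10^-3) / 7.943×10^-7 = 0.387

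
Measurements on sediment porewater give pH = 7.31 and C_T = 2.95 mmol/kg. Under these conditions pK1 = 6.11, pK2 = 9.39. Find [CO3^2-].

[CO3²⁻] = 0.0229 mmol/kg

α₂ = 1 / (1 + [H⁺]/K2 + [H⁺]²/(K1K2)) = 1 / (1 + 10^+2.08 + 10^+0.88)
   = 1 / (1 + 120.23 + 7.5858) = 1/128.81 = 0.007763
[CO3²⁻] = α₂ × DIC = 0.007763 × 2.95 = 0.0229 mmol/kg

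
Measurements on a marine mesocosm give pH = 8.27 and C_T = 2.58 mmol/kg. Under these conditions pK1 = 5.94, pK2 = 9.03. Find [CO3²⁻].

α₂ = 1 / (1 + [H⁺]/K2 + [H⁺]²/(K1K2)) = 1 / (1 + 10^+0.76 + 10^-1.57)
   = 1 / (1 + 5.7544 + 0.026915) = 1/6.7813 = 0.1475
[CO3²⁻] = α₂ × DIC = 0.1475 × 2.58 = 0.380 mmol/kg

[CO3²⁻] = 0.380 mmol/kg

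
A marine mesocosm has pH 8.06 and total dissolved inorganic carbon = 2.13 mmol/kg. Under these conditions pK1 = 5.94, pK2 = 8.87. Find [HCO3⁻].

α₁ = 1 / (1 + [H⁺]/K1 + K2/[H⁺]) = 1 / (1 + 10^-2.12 + 10^-0.81)
   = 1 / (1 + 0.0075858 + 0.15488) = 1/1.1625 = 0.8602
[HCO3⁻] = α₁ × DIC = 0.8602 × 2.13 = 1.83 mmol/kg

[HCO3⁻] = 1.83 mmol/kg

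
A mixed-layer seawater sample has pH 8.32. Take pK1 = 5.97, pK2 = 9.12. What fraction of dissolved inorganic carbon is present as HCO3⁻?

α₁ = 1 / (1 + [H⁺]/K1 + K2/[H⁺]) = 1 / (1 + 10^-2.35 + 10^-0.80)
   = 1 / (1 + 0.0044668 + 0.15849) = 1/1.1630 = 0.8599

α₁ = 0.860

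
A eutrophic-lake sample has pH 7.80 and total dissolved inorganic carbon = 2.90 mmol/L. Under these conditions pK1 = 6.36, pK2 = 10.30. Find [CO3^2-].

[CO3²⁻] = 8.82 μmol/L

α₂ = 1 / (1 + [H⁺]/K2 + [H⁺]²/(K1K2)) = 1 / (1 + 10^+2.50 + 10^+1.06)
   = 1 / (1 + 316.23 + 11.482) = 1/328.71 = 0.003042
[CO3²⁻] = α₂ × DIC = 0.003042 × 2.90 = 0.00882 mmol/L = 8.82 μmol/L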